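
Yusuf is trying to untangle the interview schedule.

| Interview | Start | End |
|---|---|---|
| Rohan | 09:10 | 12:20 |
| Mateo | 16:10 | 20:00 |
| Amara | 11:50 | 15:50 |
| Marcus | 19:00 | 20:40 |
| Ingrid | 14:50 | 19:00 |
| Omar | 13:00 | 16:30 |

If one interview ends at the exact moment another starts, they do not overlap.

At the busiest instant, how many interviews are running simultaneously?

3

Walk through starts and ends in time order (an end at T is processed before a start at T):
09:10 start Rohan → 1
11:50 start Amara → 2
12:20 end Rohan → 1
13:00 start Omar → 2
14:50 start Ingrid → 3
15:50 end Amara → 2
16:10 start Mateo → 3
16:30 end Omar → 2
19:00 end Ingrid → 1
19:00 start Marcus → 2
20:00 end Mateo → 1
20:40 end Marcus → 0
Peak is 3, at 14:50 (Amara, Ingrid, Omar).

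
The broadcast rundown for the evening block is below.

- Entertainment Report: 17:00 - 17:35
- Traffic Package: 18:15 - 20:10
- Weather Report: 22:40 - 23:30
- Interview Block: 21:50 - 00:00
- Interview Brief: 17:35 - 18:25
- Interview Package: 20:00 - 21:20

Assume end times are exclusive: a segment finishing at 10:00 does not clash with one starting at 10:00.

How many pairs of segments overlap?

3

Sorted by start: Entertainment Report, Interview Brief, Traffic Package, Interview Package, Interview Block, Weather Report.
Interview Brief starts exactly when Entertainment Report ends (back-to-back, no overlap), so nothing later overlaps Entertainment Report either.
Traffic Package starts before Interview Brief ends → Interview Brief and Traffic Package overlap.
Interview Package starts after Interview Brief ends, so nothing later overlaps Interview Brief either.
Interview Package starts before Traffic Package ends → Traffic Package and Interview Package overlap.
Interview Block starts after Traffic Package ends, so nothing later overlaps Traffic Package either.
Interview Block starts after Interview Package ends, so nothing later overlaps Interview Package either.
Weather Report starts before Interview Block ends → Interview Block and Weather Report overlap.
Overlapping pairs: Interview Block & Weather Report, Interview Brief & Traffic Package, Interview Package & Traffic Package — 3 in total.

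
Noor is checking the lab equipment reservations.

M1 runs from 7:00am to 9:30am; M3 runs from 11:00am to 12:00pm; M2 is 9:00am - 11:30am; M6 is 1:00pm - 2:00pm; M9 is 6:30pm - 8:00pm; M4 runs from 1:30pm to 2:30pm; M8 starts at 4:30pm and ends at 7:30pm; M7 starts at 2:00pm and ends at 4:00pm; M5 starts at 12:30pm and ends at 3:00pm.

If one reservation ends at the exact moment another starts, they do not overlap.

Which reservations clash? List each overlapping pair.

Two intervals overlap when each starts before the other ends.
Sorted by start: M1, M2, M3, M5, M6, M4, M7, M8, M9.
M2 starts before M1 ends → M1 and M2 overlap.
M3 starts after M1 ends — done with M1.
M3 starts before M2 ends → M2 and M3 overlap.
M5 starts after M2 ends — done with M2.
M5 starts after M3 ends — done with M3.
M6 starts before M5 ends → M5 and M6 overlap.
M4 starts before M5 ends → M5 and M4 overlap.
M7 starts before M5 ends → M5 and M7 overlap.
M8 starts after M5 ends — done with M5.
M4 starts before M6 ends → M6 and M4 overlap.
M7 starts exactly when M6 ends (back-to-back, no overlap) — done with M6.
M7 starts before M4 ends → M4 and M7 overlap.
M8 starts after M4 ends — done with M4.
M8 starts after M7 ends — done with M7.
M9 starts before M8 ends → M8 and M9 overlap.

M1 & M2, M2 & M3, M4 & M5, M4 & M6, M4 & M7, M5 & M6, M5 & M7, M8 & M9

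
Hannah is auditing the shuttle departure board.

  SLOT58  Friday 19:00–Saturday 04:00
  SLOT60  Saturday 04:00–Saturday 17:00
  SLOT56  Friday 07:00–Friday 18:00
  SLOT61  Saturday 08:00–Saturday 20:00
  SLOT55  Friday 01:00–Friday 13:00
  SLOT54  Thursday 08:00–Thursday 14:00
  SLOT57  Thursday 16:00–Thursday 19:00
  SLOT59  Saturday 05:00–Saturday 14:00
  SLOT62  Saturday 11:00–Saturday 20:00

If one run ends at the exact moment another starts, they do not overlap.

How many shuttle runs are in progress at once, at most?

4

Sort all start/end points and keep a running count:
Thursday 08:00 start SLOT54 → 1
Thursday 14:00 end SLOT54 → 0
Thursday 16:00 start SLOT57 → 1
Thursday 19:00 end SLOT57 → 0
Friday 01:00 start SLOT55 → 1
Friday 07:00 start SLOT56 → 2
Friday 13:00 end SLOT55 → 1
Friday 18:00 end SLOT56 → 0
Friday 19:00 start SLOT58 → 1
Saturday 04:00 end SLOT58 → 0
Saturday 04:00 start SLOT60 → 1
Saturday 05:00 start SLOT59 → 2
Saturday 08:00 start SLOT61 → 3
Saturday 11:00 start SLOT62 → 4
Saturday 14:00 end SLOT59 → 3
Saturday 17:00 end SLOT60 → 2
Saturday 20:00 end SLOT61 → 1
Saturday 20:00 end SLOT62 → 0
Peak is 4, at Saturday 11:00 (SLOT59, SLOT60, SLOT61, SLOT62).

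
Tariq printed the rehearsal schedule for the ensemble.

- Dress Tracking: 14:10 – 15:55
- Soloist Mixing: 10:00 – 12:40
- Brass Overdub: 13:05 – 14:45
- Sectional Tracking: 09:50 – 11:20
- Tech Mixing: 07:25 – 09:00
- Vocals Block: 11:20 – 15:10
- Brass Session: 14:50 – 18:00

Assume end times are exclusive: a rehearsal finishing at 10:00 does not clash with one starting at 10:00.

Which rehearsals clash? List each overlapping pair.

Brass Overdub & Dress Tracking, Brass Overdub & Vocals Block, Brass Session & Dress Tracking, Brass Session & Vocals Block, Dress Tracking & Vocals Block, Sectional Tracking & Soloist Mixing, Soloist Mixing & Vocals Block

Sorted by start: Tech Mixing, Sectional Tracking, Soloist Mixing, Vocals Block, Brass Overdub, Dress Tracking, Brass Session.
Sectional Tracking starts after Tech Mixing ends — done with Tech Mixing.
Soloist Mixing starts before Sectional Tracking ends → Sectional Tracking and Soloist Mixing overlap.
Vocals Block starts exactly when Sectional Tracking ends (back-to-back, no overlap) — done with Sectional Tracking.
Vocals Block starts before Soloist Mixing ends → Soloist Mixing and Vocals Block overlap.
Brass Overdub starts after Soloist Mixing ends — done with Soloist Mixing.
Brass Overdub starts before Vocals Block ends → Vocals Block and Brass Overdub overlap.
Dress Tracking starts before Vocals Block ends → Vocals Block and Dress Tracking overlap.
Brass Session starts before Vocals Block ends → Vocals Block and Brass Session overlap.
Dress Tracking starts before Brass Overdub ends → Brass Overdub and Dress Tracking overlap.
Brass Session starts after Brass Overdub ends.
Brass Session starts before Dress Tracking ends → Dress Tracking and Brass Session overlap.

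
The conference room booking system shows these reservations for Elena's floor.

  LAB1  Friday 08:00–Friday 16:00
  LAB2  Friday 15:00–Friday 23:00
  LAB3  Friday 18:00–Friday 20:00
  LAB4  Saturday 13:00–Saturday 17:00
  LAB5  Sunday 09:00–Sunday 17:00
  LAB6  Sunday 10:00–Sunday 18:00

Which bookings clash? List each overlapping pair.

Sorted by start: LAB1, LAB2, LAB3, LAB4, LAB5, LAB6.
LAB2 starts before LAB1 ends → LAB1 and LAB2 overlap.
LAB3 starts after LAB1 ends; LAB1 is clear from here.
LAB3 starts before LAB2 ends → LAB2 and LAB3 overlap.
LAB4 starts after LAB2 ends; LAB2 is clear from here.
LAB4 starts after LAB3 ends; LAB3 is clear from here.
LAB5 starts after LAB4 ends; LAB4 is clear from here.
LAB6 starts before LAB5 ends → LAB5 and LAB6 overlap.

LAB1 & LAB2, LAB2 & LAB3, LAB5 & LAB6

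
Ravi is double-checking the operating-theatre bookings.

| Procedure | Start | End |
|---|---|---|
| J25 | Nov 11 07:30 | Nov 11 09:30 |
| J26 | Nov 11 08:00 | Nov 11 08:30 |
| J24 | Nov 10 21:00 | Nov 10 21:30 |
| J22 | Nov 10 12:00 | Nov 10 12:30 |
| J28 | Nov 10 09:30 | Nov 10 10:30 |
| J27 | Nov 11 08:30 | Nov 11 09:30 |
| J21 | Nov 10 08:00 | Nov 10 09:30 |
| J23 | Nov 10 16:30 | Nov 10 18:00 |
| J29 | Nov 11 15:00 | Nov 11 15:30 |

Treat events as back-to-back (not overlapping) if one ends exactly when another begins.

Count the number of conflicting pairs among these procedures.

Check each pair: they overlap iff neither finishes before the other starts.
Sorted by start: J21, J28, J22, J23, J24, J25, J26, J27, J29.
J28 starts exactly when J21 ends (back-to-back, no overlap); J21 is clear from here.
J22 starts after J28 ends; J28 is clear from here.
J23 starts after J22 ends; J22 is clear from here.
J24 starts after J23 ends; J23 is clear from here.
J25 starts after J24 ends; J24 is clear from here.
J26 starts before J25 ends → J25 and J26 overlap.
J27 starts before J25 ends → J25 and J27 overlap.
J29 starts after J25 ends.
J27 starts exactly when J26 ends (back-to-back, no overlap); J26 is clear from here.
J29 starts after J27 ends.
Overlapping pairs: J25 & J26, J25 & J27 — 2 in total.

2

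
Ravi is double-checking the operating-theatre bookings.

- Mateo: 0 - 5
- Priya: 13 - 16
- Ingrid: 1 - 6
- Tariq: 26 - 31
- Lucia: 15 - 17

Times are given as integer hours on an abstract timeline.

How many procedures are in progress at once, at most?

Walk through starts and ends in time order (an end at T is processed before a start at T):
0 start Mateo → 1
1 start Ingrid → 2
5 end Mateo → 1
6 end Ingrid → 0
13 start Priya → 1
15 start Lucia → 2
16 end Priya → 1
17 end Lucia → 0
26 start Tariq → 1
31 end Tariq → 0
Peak is 2, at 1 (Ingrid, Mateo).

2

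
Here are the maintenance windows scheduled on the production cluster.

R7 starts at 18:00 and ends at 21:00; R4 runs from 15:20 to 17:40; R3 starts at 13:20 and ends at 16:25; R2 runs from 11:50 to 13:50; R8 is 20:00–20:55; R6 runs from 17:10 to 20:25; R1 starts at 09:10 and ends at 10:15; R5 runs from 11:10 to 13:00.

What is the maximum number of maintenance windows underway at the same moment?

3

Walk through starts and ends in time order (an end at T is processed before a start at T):
09:10 start R1 → 1
10:15 end R1 → 0
11:10 start R5 → 1
11:50 start R2 → 2
13:00 end R5 → 1
13:20 start R3 → 2
13:50 end R2 → 1
15:20 start R4 → 2
16:25 end R3 → 1
17:10 start R6 → 2
17:40 end R4 → 1
18:00 start R7 → 2
20:00 start R8 → 3
20:25 end R6 → 2
20:55 end R8 → 1
21:00 end R7 → 0
Peak is 3, at 20:00 (R6, R7, R8).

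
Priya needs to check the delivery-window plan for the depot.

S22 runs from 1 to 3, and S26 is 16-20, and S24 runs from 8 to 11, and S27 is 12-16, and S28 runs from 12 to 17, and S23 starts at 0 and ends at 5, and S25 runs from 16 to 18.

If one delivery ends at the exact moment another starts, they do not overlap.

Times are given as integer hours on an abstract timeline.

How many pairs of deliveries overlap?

5

Sorted by start: S23, S22, S24, S27, S28, S25, S26.
S22 starts before S23 ends → S23 and S22 overlap.
S24 starts after S23 ends; S23 is clear from here.
S24 starts after S22 ends; S22 is clear from here.
S27 starts after S24 ends; S24 is clear from here.
S28 starts before S27 ends → S27 and S28 overlap.
S25 starts exactly when S27 ends (back-to-back, no overlap); S27 is clear from here.
S25 starts before S28 ends → S28 and S25 overlap.
S26 starts before S28 ends → S28 and S26 overlap.
S26 starts before S25 ends → S25 and S26 overlap.
Overlapping pairs: S22 & S23, S25 & S26, S25 & S28, S26 & S28, S27 & S28 — 5 in total.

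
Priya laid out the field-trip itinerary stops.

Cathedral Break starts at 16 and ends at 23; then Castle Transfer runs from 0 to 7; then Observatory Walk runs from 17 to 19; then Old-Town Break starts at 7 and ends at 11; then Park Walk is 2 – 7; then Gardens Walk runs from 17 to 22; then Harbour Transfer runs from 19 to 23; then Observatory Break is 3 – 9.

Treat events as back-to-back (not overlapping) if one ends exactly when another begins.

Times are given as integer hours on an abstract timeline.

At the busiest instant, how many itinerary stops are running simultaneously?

3

Sweep the timeline, counting +1 at each start and −1 at each end (ends before starts at a tie):
0 start Castle Transfer → 1
2 start Park Walk → 2
3 start Observatory Break → 3
7 end Castle Transfer → 2
7 end Park Walk → 1
7 start Old-Town Break → 2
9 end Observatory Break → 1
11 end Old-Town Break → 0
16 start Cathedral Break → 1
17 start Gardens Walk → 2
17 start Observatory Walk → 3
19 end Observatory Walk → 2
19 start Harbour Transfer → 3
22 end Gardens Walk → 2
23 end Cathedral Break → 1
23 end Harbour Transfer → 0
Peak is 3, at 3 (Castle Transfer, Observatory Break, Park Walk).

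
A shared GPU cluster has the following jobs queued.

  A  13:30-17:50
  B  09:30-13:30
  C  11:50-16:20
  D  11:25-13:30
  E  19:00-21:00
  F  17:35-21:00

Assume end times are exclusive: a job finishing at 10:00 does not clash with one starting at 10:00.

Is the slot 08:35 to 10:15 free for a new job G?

No — it overlaps B

B: starts 09:30 before G ends 10:15, and ends 13:30 after G starts 08:35 → overlap.
D: starts 11:25 at or after G ends 10:15 → clear.
C: starts 11:50 at or after G ends 10:15 → clear.
A: starts 13:30 at or after G ends 10:15 → clear.
F: starts 17:35 at or after G ends 10:15 → clear.
E: starts 19:00 at or after G ends 10:15 → clear.
G overlaps B.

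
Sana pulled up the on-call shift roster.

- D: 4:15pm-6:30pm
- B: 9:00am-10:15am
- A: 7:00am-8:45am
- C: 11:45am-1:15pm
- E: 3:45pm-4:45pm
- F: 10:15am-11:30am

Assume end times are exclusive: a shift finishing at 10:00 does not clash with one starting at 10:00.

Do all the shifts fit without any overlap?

Sorted by start: A, B, F, C, E, D.
B starts after A ends; A is clear from here.
F starts exactly when B ends (back-to-back, no overlap); B is clear from here.
C starts after F ends; F is clear from here.
E starts after C ends; C is clear from here.
D starts before E ends → E and D overlap.
That's a conflict, so the schedule is not conflict-free.

No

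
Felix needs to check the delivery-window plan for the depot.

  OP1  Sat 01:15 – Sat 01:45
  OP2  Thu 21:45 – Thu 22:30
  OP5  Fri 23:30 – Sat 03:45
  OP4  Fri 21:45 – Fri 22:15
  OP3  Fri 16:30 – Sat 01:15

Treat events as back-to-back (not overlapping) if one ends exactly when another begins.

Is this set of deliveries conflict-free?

No

Sorted by start: OP2, OP3, OP4, OP5, OP1.
OP3 starts after OP2 ends — done with OP2.
OP4 starts before OP3 ends → OP3 and OP4 overlap.
That's a conflict, so the schedule is not conflict-free.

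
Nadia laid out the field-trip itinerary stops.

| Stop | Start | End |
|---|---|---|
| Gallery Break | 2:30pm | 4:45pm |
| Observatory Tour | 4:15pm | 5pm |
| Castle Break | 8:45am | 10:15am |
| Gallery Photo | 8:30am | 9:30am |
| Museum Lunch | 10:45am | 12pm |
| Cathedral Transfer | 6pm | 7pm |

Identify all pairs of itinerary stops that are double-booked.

Two intervals overlap when each starts before the other ends.
Sorted by start: Gallery Photo, Castle Break, Museum Lunch, Gallery Break, Observatory Tour, Cathedral Transfer.
Castle Break starts before Gallery Photo ends → Gallery Photo and Castle Break overlap.
Museum Lunch starts after Gallery Photo ends, so nothing later overlaps Gallery Photo either.
Museum Lunch starts after Castle Break ends, so nothing later overlaps Castle Break either.
Gallery Break starts after Museum Lunch ends, so nothing later overlaps Museum Lunch either.
Observatory Tour starts before Gallery Break ends → Gallery Break and Observatory Tour overlap.
Cathedral Transfer starts after Gallery Break ends.
Cathedral Transfer starts after Observatory Tour ends.

Castle Break & Gallery Photo, Gallery Break & Observatory Tour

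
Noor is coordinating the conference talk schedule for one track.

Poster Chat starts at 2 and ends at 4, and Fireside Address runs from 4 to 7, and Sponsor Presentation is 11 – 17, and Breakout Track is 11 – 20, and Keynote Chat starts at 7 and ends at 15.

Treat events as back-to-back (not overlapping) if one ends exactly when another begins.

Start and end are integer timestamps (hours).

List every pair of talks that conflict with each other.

Check each pair: they overlap iff neither finishes before the other starts.
Sorted by start: Poster Chat, Fireside Address, Keynote Chat, Breakout Track, Sponsor Presentation.
Fireside Address starts exactly when Poster Chat ends (back-to-back, no overlap), so Poster Chat has no further overlaps.
Keynote Chat starts exactly when Fireside Address ends (back-to-back, no overlap), so Fireside Address has no further overlaps.
Breakout Track starts before Keynote Chat ends → Keynote Chat and Breakout Track overlap.
Sponsor Presentation starts before Keynote Chat ends → Keynote Chat and Sponsor Presentation overlap.
Sponsor Presentation starts before Breakout Track ends → Breakout Track and Sponsor Presentation overlap.

Breakout Track & Keynote Chat, Breakout Track & Sponsor Presentation, Keynote Chat & Sponsor Presentation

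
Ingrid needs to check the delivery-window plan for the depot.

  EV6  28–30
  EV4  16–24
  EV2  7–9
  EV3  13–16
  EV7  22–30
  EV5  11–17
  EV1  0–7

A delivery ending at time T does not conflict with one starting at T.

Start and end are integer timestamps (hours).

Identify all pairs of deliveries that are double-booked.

EV3 & EV5, EV4 & EV5, EV4 & EV7, EV6 & EV7

Sorted by start: EV1, EV2, EV5, EV3, EV4, EV7, EV6.
EV2 starts exactly when EV1 ends (back-to-back, no overlap) — done with EV1.
EV5 starts after EV2 ends — done with EV2.
EV3 starts before EV5 ends → EV5 and EV3 overlap.
EV4 starts before EV5 ends → EV5 and EV4 overlap.
EV7 starts after EV5 ends — done with EV5.
EV4 starts exactly when EV3 ends (back-to-back, no overlap) — done with EV3.
EV7 starts before EV4 ends → EV4 and EV7 overlap.
EV6 starts after EV4 ends.
EV6 starts before EV7 ends → EV7 and EV6 overlap.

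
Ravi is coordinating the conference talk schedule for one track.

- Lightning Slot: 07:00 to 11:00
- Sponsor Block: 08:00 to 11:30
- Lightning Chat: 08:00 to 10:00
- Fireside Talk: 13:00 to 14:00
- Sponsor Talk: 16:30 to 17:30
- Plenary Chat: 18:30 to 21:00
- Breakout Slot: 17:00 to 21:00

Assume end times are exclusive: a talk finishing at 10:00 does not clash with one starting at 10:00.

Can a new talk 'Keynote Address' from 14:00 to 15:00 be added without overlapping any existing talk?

Lightning Slot: ends 11:00 at or before Keynote Address starts 14:00 → clear.
Sponsor Block: ends 11:30 at or before Keynote Address starts 14:00 → clear.
Lightning Chat: ends 10:00 at or before Keynote Address starts 14:00 → clear.
Fireside Talk: ends 14:00 at or before Keynote Address starts 14:00 → clear.
Sponsor Talk: starts 16:30 at or after Keynote Address ends 15:00 → clear.
Breakout Slot: starts 17:00 at or after Keynote Address ends 15:00 → clear.
Plenary Chat: starts 18:30 at or after Keynote Address ends 15:00 → clear.

Yes — the slot is free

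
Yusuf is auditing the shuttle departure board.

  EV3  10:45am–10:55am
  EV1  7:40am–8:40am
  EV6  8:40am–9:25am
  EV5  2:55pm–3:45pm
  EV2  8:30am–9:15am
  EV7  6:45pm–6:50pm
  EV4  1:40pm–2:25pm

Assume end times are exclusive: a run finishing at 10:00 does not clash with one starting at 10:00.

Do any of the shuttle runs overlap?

Yes

Sorted by start: EV1, EV2, EV6, EV3, EV4, EV5, EV7.
EV2 starts before EV1 ends → EV1 and EV2 overlap.
That's a conflict, so the schedule is not conflict-free.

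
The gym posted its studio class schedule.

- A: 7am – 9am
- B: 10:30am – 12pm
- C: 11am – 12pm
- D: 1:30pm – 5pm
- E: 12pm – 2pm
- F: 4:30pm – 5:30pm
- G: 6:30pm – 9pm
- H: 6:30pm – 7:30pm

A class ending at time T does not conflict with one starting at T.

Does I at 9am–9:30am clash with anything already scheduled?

A: ends 9am at or before I starts 9am → clear.
B: starts 10:30am at or after I ends 9:30am → clear.
C: starts 11am at or after I ends 9:30am → clear.
E: starts 12pm at or after I ends 9:30am → clear.
D: starts 1:30pm at or after I ends 9:30am → clear.
F: starts 4:30pm at or after I ends 9:30am → clear.
G: starts 6:30pm at or after I ends 9:30am → clear.
H: starts 6:30pm at or after I ends 9:30am → clear.

No — it doesn't clash with anything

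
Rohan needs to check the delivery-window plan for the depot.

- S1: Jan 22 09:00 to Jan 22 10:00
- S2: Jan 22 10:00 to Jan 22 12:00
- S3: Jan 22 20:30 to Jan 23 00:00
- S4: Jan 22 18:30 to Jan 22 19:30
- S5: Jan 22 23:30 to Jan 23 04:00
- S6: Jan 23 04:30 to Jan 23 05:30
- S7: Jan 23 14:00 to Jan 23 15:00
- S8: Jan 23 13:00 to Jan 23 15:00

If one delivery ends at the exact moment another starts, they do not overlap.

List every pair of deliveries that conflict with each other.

S3 & S5, S7 & S8

Two intervals overlap when each starts before the other ends.
Sorted by start: S1, S2, S4, S3, S5, S6, S8, S7.
S2 starts exactly when S1 ends (back-to-back, no overlap), so nothing later overlaps S1 either.
S4 starts after S2 ends, so nothing later overlaps S2 either.
S3 starts after S4 ends, so nothing later overlaps S4 either.
S5 starts before S3 ends → S3 and S5 overlap.
S6 starts after S3 ends, so nothing later overlaps S3 either.
S6 starts after S5 ends, so nothing later overlaps S5 either.
S8 starts after S6 ends, so nothing later overlaps S6 either.
S7 starts before S8 ends → S8 and S7 overlap.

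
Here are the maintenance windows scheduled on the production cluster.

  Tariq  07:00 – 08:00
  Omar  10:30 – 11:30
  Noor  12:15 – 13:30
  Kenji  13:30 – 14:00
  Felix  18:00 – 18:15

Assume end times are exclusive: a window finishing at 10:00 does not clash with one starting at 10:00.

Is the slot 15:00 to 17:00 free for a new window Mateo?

Yes — the slot is free

Tariq: ends 08:00 at or before Mateo starts 15:00 → clear.
Omar: ends 11:30 at or before Mateo starts 15:00 → clear.
Noor: ends 13:30 at or before Mateo starts 15:00 → clear.
Kenji: ends 14:00 at or before Mateo starts 15:00 → clear.
Felix: starts 18:00 at or after Mateo ends 17:00 → clear.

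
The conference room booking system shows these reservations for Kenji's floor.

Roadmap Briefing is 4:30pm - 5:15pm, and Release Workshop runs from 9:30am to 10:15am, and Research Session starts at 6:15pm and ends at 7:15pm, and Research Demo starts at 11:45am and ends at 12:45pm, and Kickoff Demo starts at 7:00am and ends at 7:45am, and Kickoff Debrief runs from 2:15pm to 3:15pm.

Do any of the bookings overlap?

No

Sorted by start: Kickoff Demo, Release Workshop, Research Demo, Kickoff Debrief, Roadmap Briefing, Research Session.
Release Workshop starts after Kickoff Demo ends, so nothing later overlaps Kickoff Demo either.
Research Demo starts after Release Workshop ends, so nothing later overlaps Release Workshop either.
Kickoff Debrief starts after Research Demo ends, so nothing later overlaps Research Demo either.
Roadmap Briefing starts after Kickoff Debrief ends, so nothing later overlaps Kickoff Debrief either.
Research Session starts after Roadmap Briefing ends.
Every pair is clear; the schedule has no overlaps.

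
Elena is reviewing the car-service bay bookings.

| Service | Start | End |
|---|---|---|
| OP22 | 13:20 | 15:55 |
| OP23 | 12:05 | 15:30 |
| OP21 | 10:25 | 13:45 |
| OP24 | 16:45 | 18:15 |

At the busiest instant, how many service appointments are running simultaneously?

3

Walk through starts and ends in time order (an end at T is processed before a start at T):
10:25 start OP21 → 1
12:05 start OP23 → 2
13:20 start OP22 → 3
13:45 end OP21 → 2
15:30 end OP23 → 1
15:55 end OP22 → 0
16:45 start OP24 → 1
18:15 end OP24 → 0
Peak is 3, at 13:20 (OP21, OP22, OP23).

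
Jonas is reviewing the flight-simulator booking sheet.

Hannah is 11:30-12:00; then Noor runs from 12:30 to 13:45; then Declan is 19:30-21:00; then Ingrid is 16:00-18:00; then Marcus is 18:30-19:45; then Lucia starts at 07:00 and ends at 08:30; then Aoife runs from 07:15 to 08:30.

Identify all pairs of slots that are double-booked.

Aoife & Lucia, Declan & Marcus

Sorted by start: Lucia, Aoife, Hannah, Noor, Ingrid, Marcus, Declan.
Aoife starts before Lucia ends → Lucia and Aoife overlap.
Hannah starts after Lucia ends, so Lucia has no further overlaps.
Hannah starts after Aoife ends, so Aoife has no further overlaps.
Noor starts after Hannah ends, so Hannah has no further overlaps.
Ingrid starts after Noor ends, so Noor has no further overlaps.
Marcus starts after Ingrid ends, so Ingrid has no further overlaps.
Declan starts before Marcus ends → Marcus and Declan overlap.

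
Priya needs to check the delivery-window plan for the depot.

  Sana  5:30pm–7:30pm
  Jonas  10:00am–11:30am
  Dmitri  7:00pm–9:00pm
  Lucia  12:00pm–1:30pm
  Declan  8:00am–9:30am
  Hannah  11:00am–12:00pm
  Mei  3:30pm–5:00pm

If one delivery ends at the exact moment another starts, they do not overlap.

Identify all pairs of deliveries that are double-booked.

Two intervals overlap when each starts before the other ends.
Sorted by start: Declan, Jonas, Hannah, Lucia, Mei, Sana, Dmitri.
Jonas starts after Declan ends, so Declan has no further overlaps.
Hannah starts before Jonas ends → Jonas and Hannah overlap.
Lucia starts after Jonas ends, so Jonas has no further overlaps.
Lucia starts exactly when Hannah ends (back-to-back, no overlap), so Hannah has no further overlaps.
Mei starts after Lucia ends, so Lucia has no further overlaps.
Sana starts after Mei ends, so Mei has no further overlaps.
Dmitri starts before Sana ends → Sana and Dmitri overlap.

Dmitri & Sana, Hannah & Jonas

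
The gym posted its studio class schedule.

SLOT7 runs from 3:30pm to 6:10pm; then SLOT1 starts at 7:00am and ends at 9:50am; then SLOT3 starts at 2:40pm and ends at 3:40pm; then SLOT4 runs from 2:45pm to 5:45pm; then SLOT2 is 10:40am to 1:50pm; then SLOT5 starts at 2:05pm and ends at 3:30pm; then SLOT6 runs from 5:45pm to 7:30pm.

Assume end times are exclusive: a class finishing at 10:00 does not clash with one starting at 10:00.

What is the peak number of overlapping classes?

3

Walk through starts and ends in time order (an end at T is processed before a start at T):
7:00am start SLOT1 → 1
9:50am end SLOT1 → 0
10:40am start SLOT2 → 1
1:50pm end SLOT2 → 0
2:05pm start SLOT5 → 1
2:40pm start SLOT3 → 2
2:45pm start SLOT4 → 3
3:30pm end SLOT5 → 2
3:30pm start SLOT7 → 3
3:40pm end SLOT3 → 2
5:45pm end SLOT4 → 1
5:45pm start SLOT6 → 2
6:10pm end SLOT7 → 1
7:30pm end SLOT6 → 0
Peak is 3, at 2:45pm (SLOT3, SLOT4, SLOT5).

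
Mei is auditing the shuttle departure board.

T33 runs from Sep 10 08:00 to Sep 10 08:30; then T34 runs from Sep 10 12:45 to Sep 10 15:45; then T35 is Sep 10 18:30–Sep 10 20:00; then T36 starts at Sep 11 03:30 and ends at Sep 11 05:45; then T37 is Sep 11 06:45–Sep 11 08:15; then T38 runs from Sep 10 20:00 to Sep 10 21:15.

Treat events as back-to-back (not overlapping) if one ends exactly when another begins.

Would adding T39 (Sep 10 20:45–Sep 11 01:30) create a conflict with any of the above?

T33: ends Sep 10 08:30 at or before T39 starts Sep 10 20:45 → clear.
T34: ends Sep 10 15:45 at or before T39 starts Sep 10 20:45 → clear.
T35: ends Sep 10 20:00 at or before T39 starts Sep 10 20:45 → clear.
T38: starts Sep 10 20:00 before T39 ends Sep 11 01:30, and ends Sep 10 21:15 after T39 starts Sep 10 20:45 → overlap.
T36: starts Sep 11 03:30 at or after T39 ends Sep 11 01:30 → clear.
T37: starts Sep 11 06:45 at or after T39 ends Sep 11 01:30 → clear.
T39 overlaps T38.

Yes — it overlaps T38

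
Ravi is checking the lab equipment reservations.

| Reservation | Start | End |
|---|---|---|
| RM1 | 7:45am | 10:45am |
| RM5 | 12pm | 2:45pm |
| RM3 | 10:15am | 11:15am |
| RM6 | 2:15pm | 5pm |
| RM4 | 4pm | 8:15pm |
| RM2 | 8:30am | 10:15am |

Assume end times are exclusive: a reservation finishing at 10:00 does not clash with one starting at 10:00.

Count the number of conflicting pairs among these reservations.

Sorted by start: RM1, RM2, RM3, RM5, RM6, RM4.
RM2 starts before RM1 ends → RM1 and RM2 overlap.
RM3 starts before RM1 ends → RM1 and RM3 overlap.
RM5 starts after RM1 ends, so RM1 has no further overlaps.
RM3 starts exactly when RM2 ends (back-to-back, no overlap), so RM2 has no further overlaps.
RM5 starts after RM3 ends, so RM3 has no further overlaps.
RM6 starts before RM5 ends → RM5 and RM6 overlap.
RM4 starts after RM5 ends.
RM4 starts before RM6 ends → RM6 and RM4 overlap.
Overlapping pairs: RM1 & RM2, RM1 & RM3, RM4 & RM6, RM5 & RM6 — 4 in total.

4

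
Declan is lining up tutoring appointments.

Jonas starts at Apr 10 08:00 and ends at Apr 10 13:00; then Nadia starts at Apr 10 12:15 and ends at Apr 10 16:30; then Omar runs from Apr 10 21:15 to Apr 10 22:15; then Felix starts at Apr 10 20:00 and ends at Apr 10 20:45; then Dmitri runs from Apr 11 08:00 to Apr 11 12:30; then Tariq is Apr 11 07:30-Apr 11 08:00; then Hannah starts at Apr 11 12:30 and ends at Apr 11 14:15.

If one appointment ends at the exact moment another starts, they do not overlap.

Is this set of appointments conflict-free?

No

Check each pair: they overlap iff neither finishes before the other starts.
Sorted by start: Jonas, Nadia, Felix, Omar, Tariq, Dmitri, Hannah.
Nadia starts before Jonas ends → Jonas and Nadia overlap.
That's a conflict, so the schedule is not conflict-free.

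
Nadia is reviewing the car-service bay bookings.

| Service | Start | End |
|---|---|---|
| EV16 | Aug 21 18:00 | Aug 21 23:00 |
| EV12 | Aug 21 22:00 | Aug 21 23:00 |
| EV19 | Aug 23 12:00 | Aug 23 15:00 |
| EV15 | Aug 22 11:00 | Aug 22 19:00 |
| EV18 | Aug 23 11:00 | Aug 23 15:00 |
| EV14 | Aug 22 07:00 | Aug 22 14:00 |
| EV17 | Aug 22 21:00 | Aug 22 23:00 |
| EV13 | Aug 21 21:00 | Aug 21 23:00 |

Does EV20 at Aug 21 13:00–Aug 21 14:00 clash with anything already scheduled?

No — it doesn't clash with anything

EV16: starts Aug 21 18:00 at or after EV20 ends Aug 21 14:00 → clear.
EV13: starts Aug 21 21:00 at or after EV20 ends Aug 21 14:00 → clear.
EV12: starts Aug 21 22:00 at or after EV20 ends Aug 21 14:00 → clear.
EV14: starts Aug 22 07:00 at or after EV20 ends Aug 21 14:00 → clear.
EV15: starts Aug 22 11:00 at or after EV20 ends Aug 21 14:00 → clear.
EV17: starts Aug 22 21:00 at or after EV20 ends Aug 21 14:00 → clear.
EV18: starts Aug 23 11:00 at or after EV20 ends Aug 21 14:00 → clear.
EV19: starts Aug 23 12:00 at or after EV20 ends Aug 21 14:00 → clear.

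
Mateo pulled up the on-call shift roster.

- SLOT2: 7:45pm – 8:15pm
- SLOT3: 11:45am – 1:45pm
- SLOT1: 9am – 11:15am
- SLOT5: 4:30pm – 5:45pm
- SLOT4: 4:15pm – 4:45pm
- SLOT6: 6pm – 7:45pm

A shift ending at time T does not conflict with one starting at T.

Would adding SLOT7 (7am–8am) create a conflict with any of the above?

SLOT1: starts 9am at or after SLOT7 ends 8am → clear.
SLOT3: starts 11:45am at or after SLOT7 ends 8am → clear.
SLOT4: starts 4:15pm at or after SLOT7 ends 8am → clear.
SLOT5: starts 4:30pm at or after SLOT7 ends 8am → clear.
SLOT6: starts 6pm at or after SLOT7 ends 8am → clear.
SLOT2: starts 7:45pm at or after SLOT7 ends 8am → clear.

No — it doesn't clash with anything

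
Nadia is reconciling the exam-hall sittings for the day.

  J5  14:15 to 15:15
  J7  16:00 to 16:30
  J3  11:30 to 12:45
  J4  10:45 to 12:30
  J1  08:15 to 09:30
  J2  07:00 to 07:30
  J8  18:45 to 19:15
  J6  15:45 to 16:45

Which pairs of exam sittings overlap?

J3 & J4, J6 & J7

Sorted by start: J2, J1, J4, J3, J5, J6, J7, J8.
J1 starts after J2 ends; J2 is clear from here.
J4 starts after J1 ends; J1 is clear from here.
J3 starts before J4 ends → J4 and J3 overlap.
J5 starts after J4 ends; J4 is clear from here.
J5 starts after J3 ends; J3 is clear from here.
J6 starts after J5 ends; J5 is clear from here.
J7 starts before J6 ends → J6 and J7 overlap.
J8 starts after J6 ends.
J8 starts after J7 ends.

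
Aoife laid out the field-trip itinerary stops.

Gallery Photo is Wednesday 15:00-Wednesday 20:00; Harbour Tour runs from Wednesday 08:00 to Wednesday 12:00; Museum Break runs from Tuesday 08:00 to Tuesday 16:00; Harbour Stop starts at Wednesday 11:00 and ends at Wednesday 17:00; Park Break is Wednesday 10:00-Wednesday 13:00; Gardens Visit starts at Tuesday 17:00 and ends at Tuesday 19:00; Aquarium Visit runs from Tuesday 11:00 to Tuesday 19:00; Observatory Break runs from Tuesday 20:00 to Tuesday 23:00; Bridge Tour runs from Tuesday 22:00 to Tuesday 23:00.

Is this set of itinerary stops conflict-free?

Sorted by start: Museum Break, Aquarium Visit, Gardens Visit, Observatory Break, Bridge Tour, Harbour Tour, Park Break, Harbour Stop, Gallery Photo.
Aquarium Visit starts before Museum Break ends → Museum Break and Aquarium Visit overlap.
That's a conflict, so the schedule is not conflict-free.

No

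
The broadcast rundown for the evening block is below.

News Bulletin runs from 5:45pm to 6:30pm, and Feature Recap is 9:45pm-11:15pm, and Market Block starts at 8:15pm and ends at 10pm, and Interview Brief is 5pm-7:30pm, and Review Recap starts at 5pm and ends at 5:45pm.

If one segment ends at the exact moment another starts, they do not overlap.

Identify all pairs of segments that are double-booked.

Sorted by start: Review Recap, Interview Brief, News Bulletin, Market Block, Feature Recap.
Interview Brief starts before Review Recap ends → Review Recap and Interview Brief overlap.
News Bulletin starts exactly when Review Recap ends (back-to-back, no overlap), so nothing later overlaps Review Recap either.
News Bulletin starts before Interview Brief ends → Interview Brief and News Bulletin overlap.
Market Block starts after Interview Brief ends, so nothing later overlaps Interview Brief either.
Market Block starts after News Bulletin ends, so nothing later overlaps News Bulletin either.
Feature Recap starts before Market Block ends → Market Block and Feature Recap overlap.

Feature Recap & Market Block, Interview Brief & News Bulletin, Interview Brief & Review Recap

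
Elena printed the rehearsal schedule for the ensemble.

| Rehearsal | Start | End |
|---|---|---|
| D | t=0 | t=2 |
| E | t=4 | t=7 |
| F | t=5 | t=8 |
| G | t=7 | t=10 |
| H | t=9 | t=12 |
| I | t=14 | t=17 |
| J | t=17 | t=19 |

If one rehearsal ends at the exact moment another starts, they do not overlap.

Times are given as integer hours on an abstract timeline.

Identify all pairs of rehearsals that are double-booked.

Check each pair: they overlap iff neither finishes before the other starts.
Sorted by start: D, E, F, G, H, I, J.
E starts after D ends, so nothing later overlaps D either.
F starts before E ends → E and F overlap.
G starts exactly when E ends (back-to-back, no overlap), so nothing later overlaps E either.
G starts before F ends → F and G overlap.
H starts after F ends, so nothing later overlaps F either.
H starts before G ends → G and H overlap.
I starts after G ends, so nothing later overlaps G either.
I starts after H ends, so nothing later overlaps H either.
J starts exactly when I ends (back-to-back, no overlap).

E & F, F & G, G & H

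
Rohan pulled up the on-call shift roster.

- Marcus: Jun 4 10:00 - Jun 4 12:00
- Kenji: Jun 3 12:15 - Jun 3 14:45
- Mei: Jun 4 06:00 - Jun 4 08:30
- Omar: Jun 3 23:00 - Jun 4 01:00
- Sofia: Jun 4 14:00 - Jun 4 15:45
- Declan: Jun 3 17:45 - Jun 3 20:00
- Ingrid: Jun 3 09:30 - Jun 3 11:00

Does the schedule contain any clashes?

Sorted by start: Ingrid, Kenji, Declan, Omar, Mei, Marcus, Sofia.
Kenji starts after Ingrid ends; Ingrid is clear from here.
Declan starts after Kenji ends; Kenji is clear from here.
Omar starts after Declan ends; Declan is clear from here.
Mei starts after Omar ends; Omar is clear from here.
Marcus starts after Mei ends; Mei is clear from here.
Sofia starts after Marcus ends.
Every pair is clear; the schedule has no overlaps.

No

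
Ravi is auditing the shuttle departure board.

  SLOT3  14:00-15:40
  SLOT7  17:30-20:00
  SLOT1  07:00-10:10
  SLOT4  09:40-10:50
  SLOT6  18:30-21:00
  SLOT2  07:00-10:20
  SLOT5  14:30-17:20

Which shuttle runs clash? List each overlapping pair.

SLOT1 & SLOT2, SLOT1 & SLOT4, SLOT2 & SLOT4, SLOT3 & SLOT5, SLOT6 & SLOT7

Sorted by start: SLOT1, SLOT2, SLOT4, SLOT3, SLOT5, SLOT7, SLOT6.
SLOT2 starts before SLOT1 ends → SLOT1 and SLOT2 overlap.
SLOT4 starts before SLOT1 ends → SLOT1 and SLOT4 overlap.
SLOT3 starts after SLOT1 ends, so SLOT1 has no further overlaps.
SLOT4 starts before SLOT2 ends → SLOT2 and SLOT4 overlap.
SLOT3 starts after SLOT2 ends, so SLOT2 has no further overlaps.
SLOT3 starts after SLOT4 ends, so SLOT4 has no further overlaps.
SLOT5 starts before SLOT3 ends → SLOT3 and SLOT5 overlap.
SLOT7 starts after SLOT3 ends, so SLOT3 has no further overlaps.
SLOT7 starts after SLOT5 ends, so SLOT5 has no further overlaps.
SLOT6 starts before SLOT7 ends → SLOT7 and SLOT6 overlap.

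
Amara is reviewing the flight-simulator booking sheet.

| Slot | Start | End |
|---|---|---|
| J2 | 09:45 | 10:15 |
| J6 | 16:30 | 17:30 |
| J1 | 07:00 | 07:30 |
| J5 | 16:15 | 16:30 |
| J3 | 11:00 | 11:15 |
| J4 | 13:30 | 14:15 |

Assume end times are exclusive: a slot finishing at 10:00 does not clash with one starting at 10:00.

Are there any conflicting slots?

Two intervals overlap when each starts before the other ends.
Sorted by start: J1, J2, J3, J4, J5, J6.
J2 starts after J1 ends, so J1 has no further overlaps.
J3 starts after J2 ends, so J2 has no further overlaps.
J4 starts after J3 ends, so J3 has no further overlaps.
J5 starts after J4 ends, so J4 has no further overlaps.
J6 starts exactly when J5 ends (back-to-back, no overlap).
Every pair is clear; the schedule has no overlaps.

No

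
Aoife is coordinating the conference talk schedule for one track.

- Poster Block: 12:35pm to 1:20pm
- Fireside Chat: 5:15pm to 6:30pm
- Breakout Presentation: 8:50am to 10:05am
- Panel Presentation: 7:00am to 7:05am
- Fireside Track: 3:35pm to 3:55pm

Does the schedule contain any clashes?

Sorted by start: Panel Presentation, Breakout Presentation, Poster Block, Fireside Track, Fireside Chat.
Breakout Presentation starts after Panel Presentation ends; Panel Presentation is clear from here.
Poster Block starts after Breakout Presentation ends; Breakout Presentation is clear from here.
Fireside Track starts after Poster Block ends; Poster Block is clear from here.
Fireside Chat starts after Fireside Track ends.
Every pair is clear; the schedule has no overlaps.

No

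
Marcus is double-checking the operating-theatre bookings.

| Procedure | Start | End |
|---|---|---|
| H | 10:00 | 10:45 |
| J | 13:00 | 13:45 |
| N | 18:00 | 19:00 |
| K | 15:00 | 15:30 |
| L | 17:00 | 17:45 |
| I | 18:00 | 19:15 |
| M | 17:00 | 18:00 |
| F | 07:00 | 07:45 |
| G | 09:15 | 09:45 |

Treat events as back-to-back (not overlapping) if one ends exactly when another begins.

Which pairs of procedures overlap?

I & N, L & M

Check each pair: they overlap iff neither finishes before the other starts.
Sorted by start: F, G, H, J, K, L, M, I, N.
G starts after F ends — done with F.
H starts after G ends — done with G.
J starts after H ends — done with H.
K starts after J ends — done with J.
L starts after K ends — done with K.
M starts before L ends → L and M overlap.
I starts after L ends — done with L.
I starts exactly when M ends (back-to-back, no overlap) — done with M.
N starts before I ends → I and N overlap.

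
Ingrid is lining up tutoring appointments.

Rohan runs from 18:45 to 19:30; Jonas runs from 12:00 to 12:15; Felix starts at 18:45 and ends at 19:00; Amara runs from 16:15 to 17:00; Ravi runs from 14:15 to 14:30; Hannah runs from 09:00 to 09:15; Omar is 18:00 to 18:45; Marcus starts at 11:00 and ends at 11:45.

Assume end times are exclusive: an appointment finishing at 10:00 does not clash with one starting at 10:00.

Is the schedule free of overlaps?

Check each pair: they overlap iff neither finishes before the other starts.
Sorted by start: Hannah, Marcus, Jonas, Ravi, Amara, Omar, Felix, Rohan.
Marcus starts after Hannah ends, so Hannah has no further overlaps.
Jonas starts after Marcus ends, so Marcus has no further overlaps.
Ravi starts after Jonas ends, so Jonas has no further overlaps.
Amara starts after Ravi ends, so Ravi has no further overlaps.
Omar starts after Amara ends, so Amara has no further overlaps.
Felix starts exactly when Omar ends (back-to-back, no overlap), so Omar has no further overlaps.
Rohan starts before Felix ends → Felix and Rohan overlap.
That's a conflict, so the schedule is not conflict-free.

No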